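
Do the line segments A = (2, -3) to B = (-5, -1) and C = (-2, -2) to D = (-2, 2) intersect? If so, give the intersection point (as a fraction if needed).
Yes; intersection at (-2, -13/7) (t = 4/7 on AB, s = 1/28 on CD)

Parametrize AB as A + t(B − A) = (2 + -7 t, -3 + 2 t) and CD as C + s(D − C) = (-2 + 0 s, -2 + 4 s). Solve the linear system for (t, s). Determinant = 28 ≠ 0, so a unique intersection of the containing lines exists. Solution: t = 4/7, s = 1/28 — both in [0, 1], so the segments cross. Intersection point: (-2, -13/7).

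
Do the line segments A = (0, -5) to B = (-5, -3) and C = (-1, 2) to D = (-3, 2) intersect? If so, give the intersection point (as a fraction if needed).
No (intersection of containing lines falls outside at least one segment)

Parametrize and solve: t = 7/2, s = 33/4. At least one of these is outside [0, 1], so the segments do not intersect.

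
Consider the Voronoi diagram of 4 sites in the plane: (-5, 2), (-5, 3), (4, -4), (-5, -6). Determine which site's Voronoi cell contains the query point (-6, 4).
Nearest site = (-5, 3)

The Voronoi cell of site s contains exactly those query points closer to s than to any other site. Compute squared distances from q = (-6, 4) to each site:
  (-5 − -6)² + (3 − 4)² = 2
  (-5 − -6)² + (2 − 4)² = 5
  (-5 − -6)² + (-6 − 4)² = 101
  (4 − -6)² + (-4 − 4)² = 164
Minimum is attained by (-5, 3), so q lies in its Voronoi cell.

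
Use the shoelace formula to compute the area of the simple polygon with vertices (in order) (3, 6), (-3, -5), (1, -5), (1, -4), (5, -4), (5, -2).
Area = 43

Shoelace formula: Area = (1/2) |Σ_i (x_i · y_{i+1} − x_{i+1} · y_i)| (indices mod n). Compute each cross term:
  (3)(-5) − (-3)(6) = 3
  (-3)(-5) − (1)(-5) = 20
  (1)(-4) − (1)(-5) = 1
  (1)(-4) − (5)(-4) = 16
  (5)(-2) − (5)(-4) = 10
  (5)(6) − (3)(-2) = 36
Sum = 86, so (signed) Area = 86/2 = 43, |Area| = 43.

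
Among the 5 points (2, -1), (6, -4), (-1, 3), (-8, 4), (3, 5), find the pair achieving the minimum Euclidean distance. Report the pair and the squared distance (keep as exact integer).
Pair = ((-1, 3), (3, 5)); squared distance = 20

Compute all C(5, 2) = 10 pairwise squared distances (x_i − x_j)² + (y_i − y_j)². The minimum is 20, attained by the pair ((-1, 3), (3, 5)).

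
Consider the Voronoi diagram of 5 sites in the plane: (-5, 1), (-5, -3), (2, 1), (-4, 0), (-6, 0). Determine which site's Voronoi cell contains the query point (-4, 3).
Nearest site = (-5, 1)

The Voronoi cell of site s contains exactly those query points closer to s than to any other site. Compute squared distances from q = (-4, 3) to each site:
  (-5 − -4)² + (1 − 3)² = 5
  (-4 − -4)² + (0 − 3)² = 9
  (-6 − -4)² + (0 − 3)² = 13
  (-5 − -4)² + (-3 − 3)² = 37
  (2 − -4)² + (1 − 3)² = 40
Minimum is attained by (-5, 1), so q lies in its Voronoi cell.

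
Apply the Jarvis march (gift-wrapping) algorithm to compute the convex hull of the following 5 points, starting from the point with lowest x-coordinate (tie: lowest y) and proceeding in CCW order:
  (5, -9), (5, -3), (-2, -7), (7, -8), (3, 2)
Hull (CCW) = [(-2, -7), (5, -9), (7, -8), (3, 2)]

Jarvis march: at each step, from the current hull vertex p, select the next vertex q as the point such that every other point lies strictly to the left of (or on) the directed line p → q. (Equivalently: for every other point r, the cross product (q − p) × (r − p) ≥ 0.)
Starting point (lowest x, tie lowest y): (-2, -7). Wrap until returning to start. Resulting hull: (-2, -7), (5, -9), (7, -8), (3, 2).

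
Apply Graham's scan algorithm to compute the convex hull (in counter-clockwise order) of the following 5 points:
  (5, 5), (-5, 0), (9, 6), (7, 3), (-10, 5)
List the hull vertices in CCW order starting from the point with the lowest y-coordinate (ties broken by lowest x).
Hull (CCW) = [(-5, 0), (7, 3), (9, 6), (-10, 5)]

Graham scan procedure:
  1. Find the pivot p₀ = point with lowest y (tie → lowest x): (-5, 0).
  2. Sort the remaining points by polar angle around p₀.
  3. Walk through sorted points, maintaining a stack; pop the top while the last three entries make a non-left turn (cross product ≤ 0).
  4. Final stack is the convex hull in CCW order: (-5, 0), (7, 3), (9, 6), (-10, 5).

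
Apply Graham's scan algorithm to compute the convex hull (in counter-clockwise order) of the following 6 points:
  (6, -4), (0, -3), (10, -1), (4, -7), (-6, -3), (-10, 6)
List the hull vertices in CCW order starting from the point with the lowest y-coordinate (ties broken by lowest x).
Hull (CCW) = [(4, -7), (10, -1), (-10, 6), (-6, -3)]

Graham scan procedure:
  1. Find the pivot p₀ = point with lowest y (tie → lowest x): (4, -7).
  2. Sort the remaining points by polar angle around p₀.
  3. Walk through sorted points, maintaining a stack; pop the top while the last three entries make a non-left turn (cross product ≤ 0).
  4. Final stack is the convex hull in CCW order: (4, -7), (10, -1), (-10, 6), (-6, -3).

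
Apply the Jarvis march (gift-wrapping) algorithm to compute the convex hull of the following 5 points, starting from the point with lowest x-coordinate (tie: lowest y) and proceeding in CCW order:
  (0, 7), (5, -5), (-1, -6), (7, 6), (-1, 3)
Hull (CCW) = [(-1, -6), (5, -5), (7, 6), (0, 7), (-1, 3)]

Jarvis march: at each step, from the current hull vertex p, select the next vertex q as the point such that every other point lies strictly to the left of (or on) the directed line p → q. (Equivalently: for every other point r, the cross product (q − p) × (r − p) ≥ 0.)
Starting point (lowest x, tie lowest y): (-1, -6). Wrap until returning to start. Resulting hull: (-1, -6), (5, -5), (7, 6), (0, 7), (-1, 3).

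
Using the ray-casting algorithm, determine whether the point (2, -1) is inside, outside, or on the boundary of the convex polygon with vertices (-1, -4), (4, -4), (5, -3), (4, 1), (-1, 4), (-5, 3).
The point (2, -1) lies strictly inside the polygon

Cast a horizontal ray to the right from the query point and count how many polygon edges it crosses (each edge strictly once or zero times, handled with the usual half-open convention). 
Parity of crossings → odd ⇒ inside.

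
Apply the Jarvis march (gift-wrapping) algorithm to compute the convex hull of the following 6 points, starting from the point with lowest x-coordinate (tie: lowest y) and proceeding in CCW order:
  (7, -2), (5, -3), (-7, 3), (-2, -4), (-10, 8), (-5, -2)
Hull (CCW) = [(-10, 8), (-5, -2), (-2, -4), (5, -3), (7, -2)]

Jarvis march: at each step, from the current hull vertex p, select the next vertex q as the point such that every other point lies strictly to the left of (or on) the directed line p → q. (Equivalently: for every other point r, the cross product (q − p) × (r − p) ≥ 0.)
Starting point (lowest x, tie lowest y): (-10, 8). Wrap until returning to start. Resulting hull: (-10, 8), (-5, -2), (-2, -4), (5, -3), (7, -2).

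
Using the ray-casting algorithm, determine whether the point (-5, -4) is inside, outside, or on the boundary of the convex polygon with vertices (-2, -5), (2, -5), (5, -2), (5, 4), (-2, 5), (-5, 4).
The point (-5, -4) lies strictly outside the polygon

Cast a horizontal ray to the right from the query point and count how many polygon edges it crosses (each edge strictly once or zero times, handled with the usual half-open convention). 
Parity of crossings → even ⇒ outside.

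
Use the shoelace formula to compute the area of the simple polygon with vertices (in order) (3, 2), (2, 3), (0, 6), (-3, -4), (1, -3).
Area = 59/2

Shoelace formula: Area = (1/2) |Σ_i (x_i · y_{i+1} − x_{i+1} · y_i)| (indices mod n). Compute each cross term:
  (3)(3) − (2)(2) = 5
  (2)(6) − (0)(3) = 12
  (0)(-4) − (-3)(6) = 18
  (-3)(-3) − (1)(-4) = 13
  (1)(2) − (3)(-3) = 11
Sum = 59, so (signed) Area = 59/2 = 59/2, |Area| = 59/2.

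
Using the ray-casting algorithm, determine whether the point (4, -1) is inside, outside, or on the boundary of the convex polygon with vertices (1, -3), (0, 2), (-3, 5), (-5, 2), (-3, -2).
The point (4, -1) lies strictly outside the polygon

Cast a horizontal ray to the right from the query point and count how many polygon edges it crosses (each edge strictly once or zero times, handled with the usual half-open convention). 
Parity of crossings → even ⇒ outside.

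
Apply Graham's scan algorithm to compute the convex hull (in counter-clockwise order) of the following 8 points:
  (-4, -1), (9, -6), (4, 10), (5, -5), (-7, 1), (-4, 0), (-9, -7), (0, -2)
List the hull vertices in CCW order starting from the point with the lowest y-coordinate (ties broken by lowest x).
Hull (CCW) = [(-9, -7), (9, -6), (4, 10), (-7, 1)]

Graham scan procedure:
  1. Find the pivot p₀ = point with lowest y (tie → lowest x): (-9, -7).
  2. Sort the remaining points by polar angle around p₀.
  3. Walk through sorted points, maintaining a stack; pop the top while the last three entries make a non-left turn (cross product ≤ 0).
  4. Final stack is the convex hull in CCW order: (-9, -7), (9, -6), (4, 10), (-7, 1).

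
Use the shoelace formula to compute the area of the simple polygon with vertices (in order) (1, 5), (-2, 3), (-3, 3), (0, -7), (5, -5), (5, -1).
Area = 59

Shoelace formula: Area = (1/2) |Σ_i (x_i · y_{i+1} − x_{i+1} · y_i)| (indices mod n). Compute each cross term:
  (1)(3) − (-2)(5) = 13
  (-2)(3) − (-3)(3) = 3
  (-3)(-7) − (0)(3) = 21
  (0)(-5) − (5)(-7) = 35
  (5)(-1) − (5)(-5) = 20
  (5)(5) − (1)(-1) = 26
Sum = 118, so (signed) Area = 118/2 = 59, |Area| = 59.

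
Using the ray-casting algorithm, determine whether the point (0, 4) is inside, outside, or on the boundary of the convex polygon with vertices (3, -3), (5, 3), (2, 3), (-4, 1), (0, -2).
The point (0, 4) lies strictly outside the polygon

Cast a horizontal ray to the right from the query point and count how many polygon edges it crosses (each edge strictly once or zero times, handled with the usual half-open convention). 
Parity of crossings → even ⇒ outside.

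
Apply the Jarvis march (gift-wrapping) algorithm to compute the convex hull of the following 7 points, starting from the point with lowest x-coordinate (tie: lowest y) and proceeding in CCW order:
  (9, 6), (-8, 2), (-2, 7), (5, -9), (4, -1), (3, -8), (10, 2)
Hull (CCW) = [(-8, 2), (3, -8), (5, -9), (10, 2), (9, 6), (-2, 7)]

Jarvis march: at each step, from the current hull vertex p, select the next vertex q as the point such that every other point lies strictly to the left of (or on) the directed line p → q. (Equivalently: for every other point r, the cross product (q − p) × (r − p) ≥ 0.)
Starting point (lowest x, tie lowest y): (-8, 2). Wrap until returning to start. Resulting hull: (-8, 2), (3, -8), (5, -9), (10, 2), (9, 6), (-2, 7).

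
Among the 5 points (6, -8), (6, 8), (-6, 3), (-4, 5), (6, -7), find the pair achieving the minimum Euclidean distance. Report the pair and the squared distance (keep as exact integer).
Pair = ((6, -8), (6, -7)); squared distance = 1

Compute all C(5, 2) = 10 pairwise squared distances (x_i − x_j)² + (y_i − y_j)². The minimum is 1, attained by the pair ((6, -8), (6, -7)).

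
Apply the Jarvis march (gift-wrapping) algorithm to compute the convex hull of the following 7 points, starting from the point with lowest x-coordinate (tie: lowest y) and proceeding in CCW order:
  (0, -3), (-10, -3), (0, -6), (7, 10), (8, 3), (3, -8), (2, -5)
Hull (CCW) = [(-10, -3), (3, -8), (8, 3), (7, 10)]

Jarvis march: at each step, from the current hull vertex p, select the next vertex q as the point such that every other point lies strictly to the left of (or on) the directed line p → q. (Equivalently: for every other point r, the cross product (q − p) × (r − p) ≥ 0.)
Starting point (lowest x, tie lowest y): (-10, -3). Wrap until returning to start. Resulting hull: (-10, -3), (3, -8), (8, 3), (7, 10).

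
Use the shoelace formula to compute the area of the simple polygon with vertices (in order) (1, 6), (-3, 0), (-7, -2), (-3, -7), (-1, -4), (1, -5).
Area = 46

Shoelace formula: Area = (1/2) |Σ_i (x_i · y_{i+1} − x_{i+1} · y_i)| (indices mod n). Compute each cross term:
  (1)(0) − (-3)(6) = 18
  (-3)(-2) − (-7)(0) = 6
  (-7)(-7) − (-3)(-2) = 43
  (-3)(-4) − (-1)(-7) = 5
  (-1)(-5) − (1)(-4) = 9
  (1)(6) − (1)(-5) = 11
Sum = 92, so (signed) Area = 92/2 = 46, |Area| = 46.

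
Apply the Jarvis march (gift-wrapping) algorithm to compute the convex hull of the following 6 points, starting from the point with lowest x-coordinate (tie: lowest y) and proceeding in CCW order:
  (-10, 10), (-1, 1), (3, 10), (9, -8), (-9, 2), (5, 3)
Hull (CCW) = [(-10, 10), (-9, 2), (9, -8), (3, 10)]

Jarvis march: at each step, from the current hull vertex p, select the next vertex q as the point such that every other point lies strictly to the left of (or on) the directed line p → q. (Equivalently: for every other point r, the cross product (q − p) × (r − p) ≥ 0.)
Starting point (lowest x, tie lowest y): (-10, 10). Wrap until returning to start. Resulting hull: (-10, 10), (-9, 2), (9, -8), (3, 10).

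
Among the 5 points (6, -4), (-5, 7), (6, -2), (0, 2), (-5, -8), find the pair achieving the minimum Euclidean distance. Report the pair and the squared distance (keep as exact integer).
Pair = ((6, -4), (6, -2)); squared distance = 4

Compute all C(5, 2) = 10 pairwise squared distances (x_i − x_j)² + (y_i − y_j)². The minimum is 4, attained by the pair ((6, -4), (6, -2)).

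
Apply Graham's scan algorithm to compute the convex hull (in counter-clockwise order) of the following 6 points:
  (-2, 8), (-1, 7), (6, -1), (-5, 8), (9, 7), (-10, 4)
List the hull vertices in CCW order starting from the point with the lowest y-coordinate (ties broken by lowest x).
Hull (CCW) = [(6, -1), (9, 7), (-2, 8), (-5, 8), (-10, 4)]

Graham scan procedure:
  1. Find the pivot p₀ = point with lowest y (tie → lowest x): (6, -1).
  2. Sort the remaining points by polar angle around p₀.
  3. Walk through sorted points, maintaining a stack; pop the top while the last three entries make a non-left turn (cross product ≤ 0).
  4. Final stack is the convex hull in CCW order: (6, -1), (9, 7), (-2, 8), (-5, 8), (-10, 4).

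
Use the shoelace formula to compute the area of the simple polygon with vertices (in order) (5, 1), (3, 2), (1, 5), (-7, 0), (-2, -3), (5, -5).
Area = 131/2

Shoelace formula: Area = (1/2) |Σ_i (x_i · y_{i+1} − x_{i+1} · y_i)| (indices mod n). Compute each cross term:
  (5)(2) − (3)(1) = 7
  (3)(5) − (1)(2) = 13
  (1)(0) − (-7)(5) = 35
  (-7)(-3) − (-2)(0) = 21
  (-2)(-5) − (5)(-3) = 25
  (5)(1) − (5)(-5) = 30
Sum = 131, so (signed) Area = 131/2 = 131/2, |Area| = 131/2.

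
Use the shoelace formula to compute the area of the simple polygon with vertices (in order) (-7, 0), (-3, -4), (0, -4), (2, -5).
Area = 13/2

Shoelace formula: Area = (1/2) |Σ_i (x_i · y_{i+1} − x_{i+1} · y_i)| (indices mod n). Compute each cross term:
  (-7)(-4) − (-3)(0) = 28
  (-3)(-4) − (0)(-4) = 12
  (0)(-5) − (2)(-4) = 8
  (2)(0) − (-7)(-5) = -35
Sum = 13, so (signed) Area = 13/2 = 13/2, |Area| = 13/2.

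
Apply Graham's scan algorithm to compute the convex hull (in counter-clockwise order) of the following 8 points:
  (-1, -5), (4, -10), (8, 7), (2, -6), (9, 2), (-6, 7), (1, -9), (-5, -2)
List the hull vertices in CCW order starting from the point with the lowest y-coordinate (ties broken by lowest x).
Hull (CCW) = [(4, -10), (9, 2), (8, 7), (-6, 7), (-5, -2), (1, -9)]

Graham scan procedure:
  1. Find the pivot p₀ = point with lowest y (tie → lowest x): (4, -10).
  2. Sort the remaining points by polar angle around p₀.
  3. Walk through sorted points, maintaining a stack; pop the top while the last three entries make a non-left turn (cross product ≤ 0).
  4. Final stack is the convex hull in CCW order: (4, -10), (9, 2), (8, 7), (-6, 7), (-5, -2), (1, -9).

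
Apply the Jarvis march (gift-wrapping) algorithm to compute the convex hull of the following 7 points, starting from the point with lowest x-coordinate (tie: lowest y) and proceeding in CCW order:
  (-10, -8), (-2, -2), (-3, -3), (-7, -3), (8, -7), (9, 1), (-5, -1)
Hull (CCW) = [(-10, -8), (8, -7), (9, 1), (-5, -1), (-7, -3)]

Jarvis march: at each step, from the current hull vertex p, select the next vertex q as the point such that every other point lies strictly to the left of (or on) the directed line p → q. (Equivalently: for every other point r, the cross product (q − p) × (r − p) ≥ 0.)
Starting point (lowest x, tie lowest y): (-10, -8). Wrap until returning to start. Resulting hull: (-10, -8), (8, -7), (9, 1), (-5, -1), (-7, -3).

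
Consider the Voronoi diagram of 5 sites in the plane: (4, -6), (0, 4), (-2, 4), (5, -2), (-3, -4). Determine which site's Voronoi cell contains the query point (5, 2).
Nearest site = (5, -2)

The Voronoi cell of site s contains exactly those query points closer to s than to any other site. Compute squared distances from q = (5, 2) to each site:
  (5 − 5)² + (-2 − 2)² = 16
  (0 − 5)² + (4 − 2)² = 29
  (-2 − 5)² + (4 − 2)² = 53
  (4 − 5)² + (-6 − 2)² = 65
  (-3 − 5)² + (-4 − 2)² = 100
Minimum is attained by (5, -2), so q lies in its Voronoi cell.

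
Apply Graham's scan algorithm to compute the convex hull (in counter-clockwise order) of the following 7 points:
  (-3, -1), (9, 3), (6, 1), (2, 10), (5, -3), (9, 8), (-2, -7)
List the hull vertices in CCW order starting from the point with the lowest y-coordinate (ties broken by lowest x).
Hull (CCW) = [(-2, -7), (5, -3), (9, 3), (9, 8), (2, 10), (-3, -1)]

Graham scan procedure:
  1. Find the pivot p₀ = point with lowest y (tie → lowest x): (-2, -7).
  2. Sort the remaining points by polar angle around p₀.
  3. Walk through sorted points, maintaining a stack; pop the top while the last three entries make a non-left turn (cross product ≤ 0).
  4. Final stack is the convex hull in CCW order: (-2, -7), (5, -3), (9, 3), (9, 8), (2, 10), (-3, -1).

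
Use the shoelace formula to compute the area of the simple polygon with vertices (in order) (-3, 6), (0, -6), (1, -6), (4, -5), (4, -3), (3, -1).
Area = 71/2

Shoelace formula: Area = (1/2) |Σ_i (x_i · y_{i+1} − x_{i+1} · y_i)| (indices mod n). Compute each cross term:
  (-3)(-6) − (0)(6) = 18
  (0)(-6) − (1)(-6) = 6
  (1)(-5) − (4)(-6) = 19
  (4)(-3) − (4)(-5) = 8
  (4)(-1) − (3)(-3) = 5
  (3)(6) − (-3)(-1) = 15
Sum = 71, so (signed) Area = 71/2 = 71/2, |Area| = 71/2.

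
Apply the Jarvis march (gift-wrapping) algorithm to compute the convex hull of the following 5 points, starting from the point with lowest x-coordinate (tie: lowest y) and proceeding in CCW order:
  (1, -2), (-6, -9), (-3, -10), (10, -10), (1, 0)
Hull (CCW) = [(-6, -9), (-3, -10), (10, -10), (1, 0)]

Jarvis march: at each step, from the current hull vertex p, select the next vertex q as the point such that every other point lies strictly to the left of (or on) the directed line p → q. (Equivalently: for every other point r, the cross product (q − p) × (r − p) ≥ 0.)
Starting point (lowest x, tie lowest y): (-6, -9). Wrap until returning to start. Resulting hull: (-6, -9), (-3, -10), (10, -10), (1, 0).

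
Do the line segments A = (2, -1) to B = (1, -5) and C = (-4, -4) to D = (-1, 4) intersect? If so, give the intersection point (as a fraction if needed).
No (intersection of containing lines falls outside at least one segment)

Parametrize and solve: t = -39/4, s = 21/4. At least one of these is outside [0, 1], so the segments do not intersect.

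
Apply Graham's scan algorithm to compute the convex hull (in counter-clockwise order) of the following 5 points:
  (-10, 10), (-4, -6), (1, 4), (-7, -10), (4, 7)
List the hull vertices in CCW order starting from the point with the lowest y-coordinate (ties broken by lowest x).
Hull (CCW) = [(-7, -10), (-4, -6), (4, 7), (-10, 10)]

Graham scan procedure:
  1. Find the pivot p₀ = point with lowest y (tie → lowest x): (-7, -10).
  2. Sort the remaining points by polar angle around p₀.
  3. Walk through sorted points, maintaining a stack; pop the top while the last three entries make a non-left turn (cross product ≤ 0).
  4. Final stack is the convex hull in CCW order: (-7, -10), (-4, -6), (4, 7), (-10, 10).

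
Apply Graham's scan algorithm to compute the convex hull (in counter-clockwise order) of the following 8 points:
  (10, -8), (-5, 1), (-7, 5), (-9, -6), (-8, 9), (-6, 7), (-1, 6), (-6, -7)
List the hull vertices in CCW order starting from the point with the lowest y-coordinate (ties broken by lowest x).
Hull (CCW) = [(10, -8), (-1, 6), (-8, 9), (-9, -6), (-6, -7)]

Graham scan procedure:
  1. Find the pivot p₀ = point with lowest y (tie → lowest x): (10, -8).
  2. Sort the remaining points by polar angle around p₀.
  3. Walk through sorted points, maintaining a stack; pop the top while the last three entries make a non-left turn (cross product ≤ 0).
  4. Final stack is the convex hull in CCW order: (10, -8), (-1, 6), (-8, 9), (-9, -6), (-6, -7).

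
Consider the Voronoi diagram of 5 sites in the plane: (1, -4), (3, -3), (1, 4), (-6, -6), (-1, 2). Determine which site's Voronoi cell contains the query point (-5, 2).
Nearest site = (-1, 2)

The Voronoi cell of site s contains exactly those query points closer to s than to any other site. Compute squared distances from q = (-5, 2) to each site:
  (-1 − -5)² + (2 − 2)² = 16
  (1 − -5)² + (4 − 2)² = 40
  (-6 − -5)² + (-6 − 2)² = 65
  (1 − -5)² + (-4 − 2)² = 72
  (3 − -5)² + (-3 − 2)² = 89
Minimum is attained by (-1, 2), so q lies in its Voronoi cell.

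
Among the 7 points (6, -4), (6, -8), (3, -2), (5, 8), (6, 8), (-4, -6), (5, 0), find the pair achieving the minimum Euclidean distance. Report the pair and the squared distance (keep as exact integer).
Pair = ((5, 8), (6, 8)); squared distance = 1

Compute all C(7, 2) = 21 pairwise squared distances (x_i − x_j)² + (y_i − y_j)². The minimum is 1, attained by the pair ((5, 8), (6, 8)).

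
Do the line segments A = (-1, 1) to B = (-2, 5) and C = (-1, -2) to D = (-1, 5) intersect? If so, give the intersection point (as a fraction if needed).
Yes; intersection at (-1, 1) (t = 0 on AB, s = 3/7 on CD)

Parametrize AB as A + t(B − A) = (-1 + -1 t, 1 + 4 t) and CD as C + s(D − C) = (-1 + 0 s, -2 + 7 s). Solve the linear system for (t, s). Determinant = 7 ≠ 0, so a unique intersection of the containing lines exists. Solution: t = 0, s = 3/7 — both in [0, 1], so the segments cross. Intersection point: (-1, 1).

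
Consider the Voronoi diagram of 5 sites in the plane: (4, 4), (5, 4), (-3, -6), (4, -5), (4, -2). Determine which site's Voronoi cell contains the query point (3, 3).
Nearest site = (4, 4)

The Voronoi cell of site s contains exactly those query points closer to s than to any other site. Compute squared distances from q = (3, 3) to each site:
  (4 − 3)² + (4 − 3)² = 2
  (5 − 3)² + (4 − 3)² = 5
  (4 − 3)² + (-2 − 3)² = 26
  (4 − 3)² + (-5 − 3)² = 65
  (-3 − 3)² + (-6 − 3)² = 117
Minimum is attained by (4, 4), so q lies in its Voronoi cell.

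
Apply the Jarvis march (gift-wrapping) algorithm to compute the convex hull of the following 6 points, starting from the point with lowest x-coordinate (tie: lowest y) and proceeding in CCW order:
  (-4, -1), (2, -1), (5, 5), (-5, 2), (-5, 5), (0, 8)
Hull (CCW) = [(-5, 2), (-4, -1), (2, -1), (5, 5), (0, 8), (-5, 5)]

Jarvis march: at each step, from the current hull vertex p, select the next vertex q as the point such that every other point lies strictly to the left of (or on) the directed line p → q. (Equivalently: for every other point r, the cross product (q − p) × (r − p) ≥ 0.)
Starting point (lowest x, tie lowest y): (-5, 2). Wrap until returning to start. Resulting hull: (-5, 2), (-4, -1), (2, -1), (5, 5), (0, 8), (-5, 5).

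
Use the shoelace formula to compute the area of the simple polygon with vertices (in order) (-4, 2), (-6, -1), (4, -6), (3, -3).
Area = 28

Shoelace formula: Area = (1/2) |Σ_i (x_i · y_{i+1} − x_{i+1} · y_i)| (indices mod n). Compute each cross term:
  (-4)(-1) − (-6)(2) = 16
  (-6)(-6) − (4)(-1) = 40
  (4)(-3) − (3)(-6) = 6
  (3)(2) − (-4)(-3) = -6
Sum = 56, so (signed) Area = 56/2 = 28, |Area| = 28.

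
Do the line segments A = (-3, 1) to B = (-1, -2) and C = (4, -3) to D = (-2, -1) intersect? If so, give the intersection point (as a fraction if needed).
Yes; intersection at (-11/7, -8/7) (t = 5/7 on AB, s = 13/14 on CD)

Parametrize AB as A + t(B − A) = (-3 + 2 t, 1 + -3 t) and CD as C + s(D − C) = (4 + -6 s, -3 + 2 s). Solve the linear system for (t, s). Determinant = 14 ≠ 0, so a unique intersection of the containing lines exists. Solution: t = 5/7, s = 13/14 — both in [0, 1], so the segments cross. Intersection point: (-11/7, -8/7).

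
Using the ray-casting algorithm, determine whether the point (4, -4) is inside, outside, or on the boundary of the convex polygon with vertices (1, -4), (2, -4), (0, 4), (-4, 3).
The point (4, -4) lies strictly outside the polygon

Cast a horizontal ray to the right from the query point and count how many polygon edges it crosses (each edge strictly once or zero times, handled with the usual half-open convention). 
Parity of crossings → even ⇒ outside.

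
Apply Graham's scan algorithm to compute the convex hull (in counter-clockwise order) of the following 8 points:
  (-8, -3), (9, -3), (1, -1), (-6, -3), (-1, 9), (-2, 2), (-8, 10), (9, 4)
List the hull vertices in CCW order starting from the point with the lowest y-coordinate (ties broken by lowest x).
Hull (CCW) = [(-8, -3), (9, -3), (9, 4), (-1, 9), (-8, 10)]

Graham scan procedure:
  1. Find the pivot p₀ = point with lowest y (tie → lowest x): (-8, -3).
  2. Sort the remaining points by polar angle around p₀.
  3. Walk through sorted points, maintaining a stack; pop the top while the last three entries make a non-left turn (cross product ≤ 0).
  4. Final stack is the convex hull in CCW order: (-8, -3), (9, -3), (9, 4), (-1, 9), (-8, 10).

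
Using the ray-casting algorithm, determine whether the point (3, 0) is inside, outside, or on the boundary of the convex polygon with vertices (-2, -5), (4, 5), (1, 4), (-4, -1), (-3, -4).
The point (3, 0) lies strictly outside the polygon

Cast a horizontal ray to the right from the query point and count how many polygon edges it crosses (each edge strictly once or zero times, handled with the usual half-open convention). 
Parity of crossings → even ⇒ outside.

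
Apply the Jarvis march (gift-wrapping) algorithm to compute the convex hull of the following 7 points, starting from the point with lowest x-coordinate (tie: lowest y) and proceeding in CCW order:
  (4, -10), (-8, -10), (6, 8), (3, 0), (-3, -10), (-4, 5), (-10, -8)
Hull (CCW) = [(-10, -8), (-8, -10), (4, -10), (6, 8), (-4, 5)]

Jarvis march: at each step, from the current hull vertex p, select the next vertex q as the point such that every other point lies strictly to the left of (or on) the directed line p → q. (Equivalently: for every other point r, the cross product (q − p) × (r − p) ≥ 0.)
Starting point (lowest x, tie lowest y): (-10, -8). Wrap until returning to start. Resulting hull: (-10, -8), (-8, -10), (4, -10), (6, 8), (-4, 5).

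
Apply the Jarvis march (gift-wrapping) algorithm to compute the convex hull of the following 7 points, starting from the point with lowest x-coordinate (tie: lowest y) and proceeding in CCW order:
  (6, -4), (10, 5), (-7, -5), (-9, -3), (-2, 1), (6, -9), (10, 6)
Hull (CCW) = [(-9, -3), (-7, -5), (6, -9), (10, 5), (10, 6), (-2, 1)]

Jarvis march: at each step, from the current hull vertex p, select the next vertex q as the point such that every other point lies strictly to the left of (or on) the directed line p → q. (Equivalently: for every other point r, the cross product (q − p) × (r − p) ≥ 0.)
Starting point (lowest x, tie lowest y): (-9, -3). Wrap until returning to start. Resulting hull: (-9, -3), (-7, -5), (6, -9), (10, 5), (10, 6), (-2, 1).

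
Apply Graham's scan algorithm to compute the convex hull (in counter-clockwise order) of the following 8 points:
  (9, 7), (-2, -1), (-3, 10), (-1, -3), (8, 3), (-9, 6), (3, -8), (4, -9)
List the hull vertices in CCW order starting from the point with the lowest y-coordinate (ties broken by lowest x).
Hull (CCW) = [(4, -9), (8, 3), (9, 7), (-3, 10), (-9, 6), (3, -8)]

Graham scan procedure:
  1. Find the pivot p₀ = point with lowest y (tie → lowest x): (4, -9).
  2. Sort the remaining points by polar angle around p₀.
  3. Walk through sorted points, maintaining a stack; pop the top while the last three entries make a non-left turn (cross product ≤ 0).
  4. Final stack is the convex hull in CCW order: (4, -9), (8, 3), (9, 7), (-3, 10), (-9, 6), (3, -8).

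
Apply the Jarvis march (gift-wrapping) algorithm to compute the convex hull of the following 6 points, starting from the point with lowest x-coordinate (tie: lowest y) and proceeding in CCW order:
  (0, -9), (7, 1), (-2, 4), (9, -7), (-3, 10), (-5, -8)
Hull (CCW) = [(-5, -8), (0, -9), (9, -7), (7, 1), (-3, 10)]

Jarvis march: at each step, from the current hull vertex p, select the next vertex q as the point such that every other point lies strictly to the left of (or on) the directed line p → q. (Equivalently: for every other point r, the cross product (q − p) × (r − p) ≥ 0.)
Starting point (lowest x, tie lowest y): (-5, -8). Wrap until returning to start. Resulting hull: (-5, -8), (0, -9), (9, -7), (7, 1), (-3, 10).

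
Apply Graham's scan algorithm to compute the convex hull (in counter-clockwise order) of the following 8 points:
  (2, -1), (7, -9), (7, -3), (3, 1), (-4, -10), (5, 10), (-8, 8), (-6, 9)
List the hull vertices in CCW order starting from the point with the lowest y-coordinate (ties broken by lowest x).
Hull (CCW) = [(-4, -10), (7, -9), (7, -3), (5, 10), (-6, 9), (-8, 8)]

Graham scan procedure:
  1. Find the pivot p₀ = point with lowest y (tie → lowest x): (-4, -10).
  2. Sort the remaining points by polar angle around p₀.
  3. Walk through sorted points, maintaining a stack; pop the top while the last three entries make a non-left turn (cross product ≤ 0).
  4. Final stack is the convex hull in CCW order: (-4, -10), (7, -9), (7, -3), (5, 10), (-6, 9), (-8, 8).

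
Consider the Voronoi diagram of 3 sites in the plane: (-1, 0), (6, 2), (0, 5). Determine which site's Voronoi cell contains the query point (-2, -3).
Nearest site = (-1, 0)

The Voronoi cell of site s contains exactly those query points closer to s than to any other site. Compute squared distances from q = (-2, -3) to each site:
  (-1 − -2)² + (0 − -3)² = 10
  (0 − -2)² + (5 − -3)² = 68
  (6 − -2)² + (2 − -3)² = 89
Minimum is attained by (-1, 0), so q lies in its Voronoi cell.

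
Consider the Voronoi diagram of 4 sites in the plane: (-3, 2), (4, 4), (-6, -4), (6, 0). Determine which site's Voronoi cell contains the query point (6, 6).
Nearest site = (4, 4)

The Voronoi cell of site s contains exactly those query points closer to s than to any other site. Compute squared distances from q = (6, 6) to each site:
  (4 − 6)² + (4 − 6)² = 8
  (6 − 6)² + (0 − 6)² = 36
  (-3 − 6)² + (2 − 6)² = 97
  (-6 − 6)² + (-4 − 6)² = 244
Minimum is attained by (4, 4), so q lies in its Voronoi cell.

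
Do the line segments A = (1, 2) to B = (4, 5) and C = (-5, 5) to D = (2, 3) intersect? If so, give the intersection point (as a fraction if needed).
Yes; intersection at (2, 3) (t = 1/3 on AB, s = 1 on CD)

Parametrize AB as A + t(B − A) = (1 + 3 t, 2 + 3 t) and CD as C + s(D − C) = (-5 + 7 s, 5 + -2 s). Solve the linear system for (t, s). Determinant = 27 ≠ 0, so a unique intersection of the containing lines exists. Solution: t = 1/3, s = 1 — both in [0, 1], so the segments cross. Intersection point: (2, 3).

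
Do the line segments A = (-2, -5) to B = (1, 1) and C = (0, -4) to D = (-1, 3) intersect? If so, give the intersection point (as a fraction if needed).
Yes; intersection at (-1/3, -5/3) (t = 5/9 on AB, s = 1/3 on CD)

Parametrize AB as A + t(B − A) = (-2 + 3 t, -5 + 6 t) and CD as C + s(D − C) = (0 + -1 s, -4 + 7 s). Solve the linear system for (t, s). Determinant = -27 ≠ 0, so a unique intersection of the containing lines exists. Solution: t = 5/9, s = 1/3 — both in [0, 1], so the segments cross. Intersection point: (-1/3, -5/3).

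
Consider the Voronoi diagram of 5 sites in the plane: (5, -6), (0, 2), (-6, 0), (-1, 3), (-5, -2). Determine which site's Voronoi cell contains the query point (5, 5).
Nearest site = (0, 2)

The Voronoi cell of site s contains exactly those query points closer to s than to any other site. Compute squared distances from q = (5, 5) to each site:
  (0 − 5)² + (2 − 5)² = 34
  (-1 − 5)² + (3 − 5)² = 40
  (5 − 5)² + (-6 − 5)² = 121
  (-6 − 5)² + (0 − 5)² = 146
  (-5 − 5)² + (-2 − 5)² = 149
Minimum is attained by (0, 2), so q lies in its Voronoi cell.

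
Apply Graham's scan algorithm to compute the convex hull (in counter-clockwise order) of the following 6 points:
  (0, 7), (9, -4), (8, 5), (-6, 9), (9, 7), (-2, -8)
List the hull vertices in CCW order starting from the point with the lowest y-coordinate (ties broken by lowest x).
Hull (CCW) = [(-2, -8), (9, -4), (9, 7), (-6, 9)]

Graham scan procedure:
  1. Find the pivot p₀ = point with lowest y (tie → lowest x): (-2, -8).
  2. Sort the remaining points by polar angle around p₀.
  3. Walk through sorted points, maintaining a stack; pop the top while the last three entries make a non-left turn (cross product ≤ 0).
  4. Final stack is the convex hull in CCW order: (-2, -8), (9, -4), (9, 7), (-6, 9).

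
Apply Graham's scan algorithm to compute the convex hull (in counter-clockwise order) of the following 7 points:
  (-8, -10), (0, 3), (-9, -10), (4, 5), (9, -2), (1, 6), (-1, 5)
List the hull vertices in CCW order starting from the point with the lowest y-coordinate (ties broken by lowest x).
Hull (CCW) = [(-9, -10), (-8, -10), (9, -2), (4, 5), (1, 6), (-1, 5)]

Graham scan procedure:
  1. Find the pivot p₀ = point with lowest y (tie → lowest x): (-9, -10).
  2. Sort the remaining points by polar angle around p₀.
  3. Walk through sorted points, maintaining a stack; pop the top while the last three entries make a non-left turn (cross product ≤ 0).
  4. Final stack is the convex hull in CCW order: (-9, -10), (-8, -10), (9, -2), (4, 5), (1, 6), (-1, 5).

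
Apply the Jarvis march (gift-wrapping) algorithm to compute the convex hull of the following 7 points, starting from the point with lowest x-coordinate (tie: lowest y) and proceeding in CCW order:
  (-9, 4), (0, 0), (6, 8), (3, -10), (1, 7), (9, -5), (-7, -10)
Hull (CCW) = [(-9, 4), (-7, -10), (3, -10), (9, -5), (6, 8), (1, 7)]

Jarvis march: at each step, from the current hull vertex p, select the next vertex q as the point such that every other point lies strictly to the left of (or on) the directed line p → q. (Equivalently: for every other point r, the cross product (q − p) × (r − p) ≥ 0.)
Starting point (lowest x, tie lowest y): (-9, 4). Wrap until returning to start. Resulting hull: (-9, 4), (-7, -10), (3, -10), (9, -5), (6, 8), (1, 7).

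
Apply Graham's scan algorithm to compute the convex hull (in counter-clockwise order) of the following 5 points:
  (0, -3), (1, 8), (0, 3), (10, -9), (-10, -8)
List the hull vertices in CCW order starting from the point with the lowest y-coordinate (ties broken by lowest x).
Hull (CCW) = [(10, -9), (1, 8), (-10, -8)]

Graham scan procedure:
  1. Find the pivot p₀ = point with lowest y (tie → lowest x): (10, -9).
  2. Sort the remaining points by polar angle around p₀.
  3. Walk through sorted points, maintaining a stack; pop the top while the last three entries make a non-left turn (cross product ≤ 0).
  4. Final stack is the convex hull in CCW order: (10, -9), (1, 8), (-10, -8).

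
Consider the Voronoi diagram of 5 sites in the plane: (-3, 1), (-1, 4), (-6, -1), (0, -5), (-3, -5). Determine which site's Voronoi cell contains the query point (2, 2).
Nearest site = (-1, 4)

The Voronoi cell of site s contains exactly those query points closer to s than to any other site. Compute squared distances from q = (2, 2) to each site:
  (-1 − 2)² + (4 − 2)² = 13
  (-3 − 2)² + (1 − 2)² = 26
  (0 − 2)² + (-5 − 2)² = 53
  (-6 − 2)² + (-1 − 2)² = 73
  (-3 − 2)² + (-5 − 2)² = 74
Minimum is attained by (-1, 4), so q lies in its Voronoi cell.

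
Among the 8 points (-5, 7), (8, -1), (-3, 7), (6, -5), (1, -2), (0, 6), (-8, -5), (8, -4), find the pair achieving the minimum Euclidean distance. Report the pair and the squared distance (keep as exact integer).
Pair = ((-5, 7), (-3, 7)); squared distance = 4

Compute all C(8, 2) = 28 pairwise squared distances (x_i − x_j)² + (y_i − y_j)². The minimum is 4, attained by the pair ((-5, 7), (-3, 7)).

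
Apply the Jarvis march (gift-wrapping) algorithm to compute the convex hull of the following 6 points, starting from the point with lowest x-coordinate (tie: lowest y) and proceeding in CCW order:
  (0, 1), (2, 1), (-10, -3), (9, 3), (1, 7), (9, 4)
Hull (CCW) = [(-10, -3), (9, 3), (9, 4), (1, 7)]

Jarvis march: at each step, from the current hull vertex p, select the next vertex q as the point such that every other point lies strictly to the left of (or on) the directed line p → q. (Equivalently: for every other point r, the cross product (q − p) × (r − p) ≥ 0.)
Starting point (lowest x, tie lowest y): (-10, -3). Wrap until returning to start. Resulting hull: (-10, -3), (9, 3), (9, 4), (1, 7).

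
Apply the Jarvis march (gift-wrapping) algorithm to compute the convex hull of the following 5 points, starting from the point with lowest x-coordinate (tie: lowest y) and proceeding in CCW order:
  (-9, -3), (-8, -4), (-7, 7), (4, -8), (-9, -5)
Hull (CCW) = [(-9, -5), (4, -8), (-7, 7), (-9, -3)]

Jarvis march: at each step, from the current hull vertex p, select the next vertex q as the point such that every other point lies strictly to the left of (or on) the directed line p → q. (Equivalently: for every other point r, the cross product (q − p) × (r − p) ≥ 0.)
Starting point (lowest x, tie lowest y): (-9, -5). Wrap until returning to start. Resulting hull: (-9, -5), (4, -8), (-7, 7), (-9, -3).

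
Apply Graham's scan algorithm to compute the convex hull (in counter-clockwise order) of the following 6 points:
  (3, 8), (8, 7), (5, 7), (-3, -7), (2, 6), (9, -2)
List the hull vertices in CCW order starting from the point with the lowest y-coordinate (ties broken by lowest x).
Hull (CCW) = [(-3, -7), (9, -2), (8, 7), (3, 8), (2, 6)]

Graham scan procedure:
  1. Find the pivot p₀ = point with lowest y (tie → lowest x): (-3, -7).
  2. Sort the remaining points by polar angle around p₀.
  3. Walk through sorted points, maintaining a stack; pop the top while the last three entries make a non-left turn (cross product ≤ 0).
  4. Final stack is the convex hull in CCW order: (-3, -7), (9, -2), (8, 7), (3, 8), (2, 6).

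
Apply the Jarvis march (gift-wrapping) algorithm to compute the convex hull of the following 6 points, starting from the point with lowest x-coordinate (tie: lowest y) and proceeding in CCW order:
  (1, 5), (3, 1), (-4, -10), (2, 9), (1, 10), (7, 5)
Hull (CCW) = [(-4, -10), (7, 5), (1, 10)]

Jarvis march: at each step, from the current hull vertex p, select the next vertex q as the point such that every other point lies strictly to the left of (or on) the directed line p → q. (Equivalently: for every other point r, the cross product (q − p) × (r − p) ≥ 0.)
Starting point (lowest x, tie lowest y): (-4, -10). Wrap until returning to start. Resulting hull: (-4, -10), (7, 5), (1, 10).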